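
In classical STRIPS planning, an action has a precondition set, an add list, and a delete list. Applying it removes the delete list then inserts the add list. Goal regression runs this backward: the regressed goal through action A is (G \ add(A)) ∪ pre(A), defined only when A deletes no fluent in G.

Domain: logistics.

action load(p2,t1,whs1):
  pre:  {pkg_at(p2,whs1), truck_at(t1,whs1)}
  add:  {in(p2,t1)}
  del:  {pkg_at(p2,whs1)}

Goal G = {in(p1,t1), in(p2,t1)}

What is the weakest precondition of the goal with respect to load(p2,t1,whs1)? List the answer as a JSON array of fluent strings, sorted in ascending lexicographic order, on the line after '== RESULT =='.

Compute (G \ add) ∪ pre:
  G ∩ del = {}  (empty — regression defined)
  G \ add = {in(p1,t1), in(p2,t1)} \ {in(p2,t1)} = {in(p1,t1)}
  ∪ pre   = {in(p1,t1)} ∪ {pkg_at(p2,whs1), truck_at(t1,whs1)}
          = {in(p1,t1), pkg_at(p2,whs1), truck_at(t1,whs1)}

== RESULT ==
["in(p1,t1)", "pkg_at(p2,whs1)", "truck_at(t1,whs1)"]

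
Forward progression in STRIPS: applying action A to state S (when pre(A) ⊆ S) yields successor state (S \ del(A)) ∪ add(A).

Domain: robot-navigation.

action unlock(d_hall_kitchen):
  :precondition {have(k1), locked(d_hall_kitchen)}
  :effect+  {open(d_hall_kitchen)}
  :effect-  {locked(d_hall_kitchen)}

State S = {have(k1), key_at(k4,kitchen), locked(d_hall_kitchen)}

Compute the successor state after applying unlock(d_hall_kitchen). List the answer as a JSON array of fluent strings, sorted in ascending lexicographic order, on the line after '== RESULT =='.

Progress:
  pre ⊆ S: {have(k1), locked(d_hall_kitchen)} ⊆ S  — applicable
  S \ del = {have(k1), key_at(k4,kitchen)}
  ∪ add   = {have(k1), key_at(k4,kitchen), open(d_hall_kitchen)}

== RESULT ==
["have(k1)", "key_at(k4,kitchen)", "open(d_hall_kitchen)"]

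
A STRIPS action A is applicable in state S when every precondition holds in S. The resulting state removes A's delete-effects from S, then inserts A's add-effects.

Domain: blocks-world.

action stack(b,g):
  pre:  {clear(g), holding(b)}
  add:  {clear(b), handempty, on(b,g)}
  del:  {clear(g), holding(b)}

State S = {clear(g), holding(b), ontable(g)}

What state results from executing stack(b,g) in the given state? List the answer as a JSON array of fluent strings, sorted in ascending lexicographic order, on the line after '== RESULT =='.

Progress:
  pre ⊆ S: {clear(g), holding(b)} ⊆ S  — applicable
  S \ del = {ontable(g)}
  ∪ add   = {clear(b), handempty, on(b,g), ontable(g)}

== RESULT ==
["clear(b)", "handempty", "on(b,g)", "ontable(g)"]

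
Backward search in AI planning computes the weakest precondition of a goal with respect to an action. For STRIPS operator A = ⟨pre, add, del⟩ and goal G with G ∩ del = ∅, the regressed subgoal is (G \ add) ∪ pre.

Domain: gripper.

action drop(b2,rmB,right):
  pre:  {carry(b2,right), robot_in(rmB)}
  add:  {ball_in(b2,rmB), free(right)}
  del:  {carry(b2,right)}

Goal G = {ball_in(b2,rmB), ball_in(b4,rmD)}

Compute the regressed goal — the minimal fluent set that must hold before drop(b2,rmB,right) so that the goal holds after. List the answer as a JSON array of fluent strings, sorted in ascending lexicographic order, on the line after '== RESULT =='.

Regress:
  G ∩ del = {}  (empty — regression defined)
  G \ add = {ball_in(b2,rmB), ball_in(b4,rmD)} \ {ball_in(b2,rmB), free(right)} = {ball_in(b4,rmD)}
  ∪ pre   = {ball_in(b4,rmD)} ∪ {carry(b2,right), robot_in(rmB)}
          = {ball_in(b4,rmD), carry(b2,right), robot_in(rmB)}

== RESULT ==
["ball_in(b4,rmD)", "carry(b2,right)", "robot_in(rmB)"]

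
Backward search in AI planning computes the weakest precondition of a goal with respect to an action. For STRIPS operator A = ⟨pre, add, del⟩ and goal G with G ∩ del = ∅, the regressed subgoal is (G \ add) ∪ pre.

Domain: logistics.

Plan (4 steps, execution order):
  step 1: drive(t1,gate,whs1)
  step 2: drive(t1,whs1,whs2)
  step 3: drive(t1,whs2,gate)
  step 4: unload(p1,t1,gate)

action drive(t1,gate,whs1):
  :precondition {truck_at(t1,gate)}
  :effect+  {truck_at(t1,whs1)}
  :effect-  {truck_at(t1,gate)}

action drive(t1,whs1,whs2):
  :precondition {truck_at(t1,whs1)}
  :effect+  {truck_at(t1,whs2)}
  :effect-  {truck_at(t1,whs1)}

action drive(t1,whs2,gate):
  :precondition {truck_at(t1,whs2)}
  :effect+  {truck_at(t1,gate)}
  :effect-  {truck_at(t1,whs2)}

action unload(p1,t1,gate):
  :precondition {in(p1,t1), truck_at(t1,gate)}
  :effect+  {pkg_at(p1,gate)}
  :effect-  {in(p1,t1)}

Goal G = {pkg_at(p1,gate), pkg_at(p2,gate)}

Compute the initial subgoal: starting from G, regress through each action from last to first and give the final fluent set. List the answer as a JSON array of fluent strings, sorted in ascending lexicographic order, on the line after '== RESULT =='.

Work backward from the goal:
  through step 4 (unload(p1,t1,gate)): drop {pkg_at(p1,gate)}, keep {pkg_at(p2,gate)}, require {in(p1,t1), truck_at(t1,gate)}
    → {in(p1,t1), pkg_at(p2,gate), truck_at(t1,gate)}
  through step 3 (drive(t1,whs2,gate)): drop {truck_at(t1,gate)}, keep {in(p1,t1), pkg_at(p2,gate)}, require {truck_at(t1,whs2)}
    → {in(p1,t1), pkg_at(p2,gate), truck_at(t1,whs2)}
  through step 2 (drive(t1,whs1,whs2)): drop {truck_at(t1,whs2)}, keep {in(p1,t1), pkg_at(p2,gate)}, require {truck_at(t1,whs1)}
    → {in(p1,t1), pkg_at(p2,gate), truck_at(t1,whs1)}
  through step 1 (drive(t1,gate,whs1)): drop {truck_at(t1,whs1)}, keep {in(p1,t1), pkg_at(p2,gate)}, require {truck_at(t1,gate)}
    → {in(p1,t1), pkg_at(p2,gate), truck_at(t1,gate)}

== RESULT ==
["in(p1,t1)", "pkg_at(p2,gate)", "truck_at(t1,gate)"]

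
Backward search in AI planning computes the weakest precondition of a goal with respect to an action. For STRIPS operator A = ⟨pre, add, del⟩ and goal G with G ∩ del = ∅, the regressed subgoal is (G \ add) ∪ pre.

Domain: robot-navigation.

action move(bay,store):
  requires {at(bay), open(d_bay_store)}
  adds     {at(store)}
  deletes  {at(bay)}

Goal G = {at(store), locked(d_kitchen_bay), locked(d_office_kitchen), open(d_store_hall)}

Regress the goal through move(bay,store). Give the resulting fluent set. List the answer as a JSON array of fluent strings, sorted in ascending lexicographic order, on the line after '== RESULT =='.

Compute (G \ add) ∪ pre:
  G ∩ del = {}  (empty — regression defined)
  G \ add = {at(store), locked(d_kitchen_bay), locked(d_office_kitchen), open(d_store_hall)} \ {at(store)} = {locked(d_kitchen_bay), locked(d_office_kitchen), open(d_store_hall)}
  ∪ pre   = {locked(d_kitchen_bay), locked(d_office_kitchen), open(d_store_hall)} ∪ {at(bay), open(d_bay_store)}
          = {at(bay), locked(d_kitchen_bay), locked(d_office_kitchen), open(d_bay_store), open(d_store_hall)}

== RESULT ==
["at(bay)", "locked(d_kitchen_bay)", "locked(d_office_kitchen)", "open(d_bay_store)", "open(d_store_hall)"]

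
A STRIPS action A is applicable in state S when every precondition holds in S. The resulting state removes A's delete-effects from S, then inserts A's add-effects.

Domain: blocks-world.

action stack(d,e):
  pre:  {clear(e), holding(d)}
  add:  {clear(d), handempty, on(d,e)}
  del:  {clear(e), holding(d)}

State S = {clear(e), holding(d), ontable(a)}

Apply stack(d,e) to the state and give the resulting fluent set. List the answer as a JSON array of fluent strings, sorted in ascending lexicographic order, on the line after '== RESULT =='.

Progress:
  pre ⊆ S: {clear(e), holding(d)} ⊆ S  — applicable
  S \ del = {ontable(a)}
  ∪ add   = {clear(d), handempty, on(d,e), ontable(a)}

== RESULT ==
["clear(d)", "handempty", "on(d,e)", "ontable(a)"]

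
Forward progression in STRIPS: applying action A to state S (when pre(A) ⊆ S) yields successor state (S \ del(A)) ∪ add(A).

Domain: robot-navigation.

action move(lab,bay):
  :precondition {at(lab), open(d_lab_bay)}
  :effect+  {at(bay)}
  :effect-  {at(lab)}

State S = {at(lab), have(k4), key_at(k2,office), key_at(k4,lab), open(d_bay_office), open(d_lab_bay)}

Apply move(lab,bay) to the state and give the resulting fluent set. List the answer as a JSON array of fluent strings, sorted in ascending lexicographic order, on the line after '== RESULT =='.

Compute (S \ del) ∪ add:
  pre ⊆ S: {at(lab), open(d_lab_bay)} ⊆ S  — applicable
  S \ del = {have(k4), key_at(k2,office), key_at(k4,lab), open(d_bay_office), open(d_lab_bay)}
  ∪ add   = {at(bay), have(k4), key_at(k2,office), key_at(k4,lab), open(d_bay_office), open(d_lab_bay)}

== RESULT ==
["at(bay)", "have(k4)", "key_at(k2,office)", "key_at(k4,lab)", "open(d_bay_office)", "open(d_lab_bay)"]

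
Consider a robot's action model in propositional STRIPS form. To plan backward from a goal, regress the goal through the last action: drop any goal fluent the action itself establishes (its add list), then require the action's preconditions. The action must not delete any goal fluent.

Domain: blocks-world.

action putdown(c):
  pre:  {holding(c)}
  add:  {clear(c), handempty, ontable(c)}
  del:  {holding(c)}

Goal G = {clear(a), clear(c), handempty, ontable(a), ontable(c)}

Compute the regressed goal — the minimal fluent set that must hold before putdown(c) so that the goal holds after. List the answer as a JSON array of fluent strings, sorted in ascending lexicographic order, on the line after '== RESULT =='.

Regress:
  G ∩ del = {}  (empty — regression defined)
  G \ add = {clear(a), clear(c), handempty, ontable(a), ontable(c)} \ {clear(c), handempty, ontable(c)} = {clear(a), ontable(a)}
  ∪ pre   = {clear(a), ontable(a)} ∪ {holding(c)}
          = {clear(a), holding(c), ontable(a)}

== RESULT ==
["clear(a)", "holding(c)", "ontable(a)"]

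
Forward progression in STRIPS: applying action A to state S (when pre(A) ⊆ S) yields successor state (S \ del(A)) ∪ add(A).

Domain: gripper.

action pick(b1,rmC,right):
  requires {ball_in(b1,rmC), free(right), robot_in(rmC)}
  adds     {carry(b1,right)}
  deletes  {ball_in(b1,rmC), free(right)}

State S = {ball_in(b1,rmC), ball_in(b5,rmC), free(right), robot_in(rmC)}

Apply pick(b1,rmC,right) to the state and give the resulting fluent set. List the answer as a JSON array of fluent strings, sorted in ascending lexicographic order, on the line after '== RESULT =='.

Progress:
  pre ⊆ S: {ball_in(b1,rmC), free(right), robot_in(rmC)} ⊆ S  — applicable
  S \ del = {ball_in(b5,rmC), robot_in(rmC)}
  ∪ add   = {ball_in(b5,rmC), carry(b1,right), robot_in(rmC)}

== RESULT ==
["ball_in(b5,rmC)", "carry(b1,right)", "robot_in(rmC)"]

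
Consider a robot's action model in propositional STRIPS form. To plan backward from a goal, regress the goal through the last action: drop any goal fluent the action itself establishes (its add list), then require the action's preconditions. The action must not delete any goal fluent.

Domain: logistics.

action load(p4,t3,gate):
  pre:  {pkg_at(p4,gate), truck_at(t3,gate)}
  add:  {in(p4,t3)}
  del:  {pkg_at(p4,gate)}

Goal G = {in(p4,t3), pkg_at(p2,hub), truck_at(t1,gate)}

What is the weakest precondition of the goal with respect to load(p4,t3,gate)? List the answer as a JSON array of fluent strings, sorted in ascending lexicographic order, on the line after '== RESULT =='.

Regress:
  G ∩ del = {}  (empty — regression defined)
  G \ add = {in(p4,t3), pkg_at(p2,hub), truck_at(t1,gate)} \ {in(p4,t3)} = {pkg_at(p2,hub), truck_at(t1,gate)}
  ∪ pre   = {pkg_at(p2,hub), truck_at(t1,gate)} ∪ {pkg_at(p4,gate), truck_at(t3,gate)}
          = {pkg_at(p2,hub), pkg_at(p4,gate), truck_at(t1,gate), truck_at(t3,gate)}

== RESULT ==
["pkg_at(p2,hub)", "pkg_at(p4,gate)", "truck_at(t1,gate)", "truck_at(t3,gate)"]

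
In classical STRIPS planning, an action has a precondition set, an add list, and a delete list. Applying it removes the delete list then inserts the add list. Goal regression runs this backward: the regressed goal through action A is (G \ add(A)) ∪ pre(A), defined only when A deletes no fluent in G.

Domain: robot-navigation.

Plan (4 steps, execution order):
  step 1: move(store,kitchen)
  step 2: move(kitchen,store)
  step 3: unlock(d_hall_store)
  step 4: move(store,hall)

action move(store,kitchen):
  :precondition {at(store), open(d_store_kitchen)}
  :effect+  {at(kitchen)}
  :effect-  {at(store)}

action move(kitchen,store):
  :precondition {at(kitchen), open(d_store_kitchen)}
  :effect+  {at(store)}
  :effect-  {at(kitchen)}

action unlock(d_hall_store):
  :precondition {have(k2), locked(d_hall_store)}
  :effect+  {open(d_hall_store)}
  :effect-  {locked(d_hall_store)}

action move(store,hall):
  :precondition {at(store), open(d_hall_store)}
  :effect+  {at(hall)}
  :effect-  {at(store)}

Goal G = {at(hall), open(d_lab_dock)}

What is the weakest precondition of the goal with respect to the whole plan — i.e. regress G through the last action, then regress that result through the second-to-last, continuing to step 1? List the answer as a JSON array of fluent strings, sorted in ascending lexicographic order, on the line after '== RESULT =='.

Work backward from the goal:
  through step 4 (move(store,hall)): drop {at(hall)}, keep {open(d_lab_dock)}, require {at(store), open(d_hall_store)}
    → {at(store), open(d_hall_store), open(d_lab_dock)}
  through step 3 (unlock(d_hall_store)): drop {open(d_hall_store)}, keep {at(store), open(d_lab_dock)}, require {have(k2), locked(d_hall_store)}
    → {at(store), have(k2), locked(d_hall_store), open(d_lab_dock)}
  through step 2 (move(kitchen,store)): drop {at(store)}, keep {have(k2), locked(d_hall_store), open(d_lab_dock)}, require {at(kitchen), open(d_store_kitchen)}
    → {at(kitchen), have(k2), locked(d_hall_store), open(d_lab_dock), open(d_store_kitchen)}
  through step 1 (move(store,kitchen)): drop {at(kitchen)}, keep {have(k2), locked(d_hall_store), open(d_lab_dock), open(d_store_kitchen)}, require {at(store), open(d_store_kitchen)}
    → {at(store), have(k2), locked(d_hall_store), open(d_lab_dock), open(d_store_kitchen)}

== RESULT ==
["at(store)", "have(k2)", "locked(d_hall_store)", "open(d_lab_dock)", "open(d_store_kitchen)"]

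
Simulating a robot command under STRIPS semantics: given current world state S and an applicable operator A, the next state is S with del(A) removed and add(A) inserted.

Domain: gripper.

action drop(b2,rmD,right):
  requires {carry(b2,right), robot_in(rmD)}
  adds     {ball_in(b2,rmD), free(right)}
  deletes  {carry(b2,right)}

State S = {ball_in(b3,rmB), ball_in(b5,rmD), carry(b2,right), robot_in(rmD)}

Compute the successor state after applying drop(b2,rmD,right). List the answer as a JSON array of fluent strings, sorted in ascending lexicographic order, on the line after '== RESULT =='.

Progress:
  pre ⊆ S: {carry(b2,right), robot_in(rmD)} ⊆ S  — applicable
  S \ del = {ball_in(b3,rmB), ball_in(b5,rmD), robot_in(rmD)}
  ∪ add   = {ball_in(b2,rmD), ball_in(b3,rmB), ball_in(b5,rmD), free(right), robot_in(rmD)}

== RESULT ==
["ball_in(b2,rmD)", "ball_in(b3,rmB)", "ball_in(b5,rmD)", "free(right)", "robot_in(rmD)"]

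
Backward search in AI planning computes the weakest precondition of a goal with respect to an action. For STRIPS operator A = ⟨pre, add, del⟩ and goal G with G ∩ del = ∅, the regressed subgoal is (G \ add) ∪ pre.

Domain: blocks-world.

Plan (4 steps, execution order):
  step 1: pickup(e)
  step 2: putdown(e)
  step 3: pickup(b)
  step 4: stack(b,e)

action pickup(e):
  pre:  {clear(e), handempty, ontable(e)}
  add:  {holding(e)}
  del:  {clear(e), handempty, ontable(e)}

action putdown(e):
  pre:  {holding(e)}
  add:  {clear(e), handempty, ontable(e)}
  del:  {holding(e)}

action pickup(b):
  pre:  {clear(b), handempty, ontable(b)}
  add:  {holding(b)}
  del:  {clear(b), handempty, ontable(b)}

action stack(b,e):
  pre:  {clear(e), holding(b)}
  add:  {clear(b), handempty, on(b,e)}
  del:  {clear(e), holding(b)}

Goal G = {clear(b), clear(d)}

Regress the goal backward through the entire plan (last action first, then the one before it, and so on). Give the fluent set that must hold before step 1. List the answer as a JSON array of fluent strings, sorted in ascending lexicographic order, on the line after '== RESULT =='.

Regress step by step:
  through step 4 (stack(b,e)): drop {clear(b)}, keep {clear(d)}, require {clear(e), holding(b)}
    → {clear(d), clear(e), holding(b)}
  through step 3 (pickup(b)): drop {holding(b)}, keep {clear(d), clear(e)}, require {clear(b), handempty, ontable(b)}
    → {clear(b), clear(d), clear(e), handempty, ontable(b)}
  through step 2 (putdown(e)): drop {clear(e), handempty}, keep {clear(b), clear(d), ontable(b)}, require {holding(e)}
    → {clear(b), clear(d), holding(e), ontable(b)}
  through step 1 (pickup(e)): drop {holding(e)}, keep {clear(b), clear(d), ontable(b)}, require {clear(e), handempty, ontable(e)}
    → {clear(b), clear(d), clear(e), handempty, ontable(b), ontable(e)}

== RESULT ==
["clear(b)", "clear(d)", "clear(e)", "handempty", "ontable(b)", "ontable(e)"]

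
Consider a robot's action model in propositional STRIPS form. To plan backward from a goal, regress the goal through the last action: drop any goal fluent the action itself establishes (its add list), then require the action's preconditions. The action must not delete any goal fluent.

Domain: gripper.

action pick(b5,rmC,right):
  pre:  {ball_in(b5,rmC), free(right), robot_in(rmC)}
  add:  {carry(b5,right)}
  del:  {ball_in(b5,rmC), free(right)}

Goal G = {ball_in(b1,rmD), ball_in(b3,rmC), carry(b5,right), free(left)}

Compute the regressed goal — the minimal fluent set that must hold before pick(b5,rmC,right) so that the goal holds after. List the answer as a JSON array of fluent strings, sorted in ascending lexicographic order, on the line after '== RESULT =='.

Compute (G \ add) ∪ pre:
  G ∩ del = {}  (empty — regression defined)
  G \ add = {ball_in(b1,rmD), ball_in(b3,rmC), carry(b5,right), free(left)} \ {carry(b5,right)} = {ball_in(b1,rmD), ball_in(b3,rmC), free(left)}
  ∪ pre   = {ball_in(b1,rmD), ball_in(b3,rmC), free(left)} ∪ {ball_in(b5,rmC), free(right), robot_in(rmC)}
          = {ball_in(b1,rmD), ball_in(b3,rmC), ball_in(b5,rmC), free(left), free(right), robot_in(rmC)}

== RESULT ==
["ball_in(b1,rmD)", "ball_in(b3,rmC)", "ball_in(b5,rmC)", "free(left)", "free(right)", "robot_in(rmC)"]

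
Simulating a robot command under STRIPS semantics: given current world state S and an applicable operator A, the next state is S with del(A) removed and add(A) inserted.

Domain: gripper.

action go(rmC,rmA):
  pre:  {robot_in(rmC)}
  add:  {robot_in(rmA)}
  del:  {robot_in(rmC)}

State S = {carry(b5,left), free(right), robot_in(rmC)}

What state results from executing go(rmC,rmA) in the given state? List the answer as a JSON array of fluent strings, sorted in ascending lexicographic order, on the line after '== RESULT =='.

Compute (S \ del) ∪ add:
  pre ⊆ S: {robot_in(rmC)} ⊆ S  — applicable
  S \ del = {carry(b5,left), free(right)}
  ∪ add   = {carry(b5,left), free(right), robot_in(rmA)}

== RESULT ==
["carry(b5,left)", "free(right)", "robot_in(rmA)"]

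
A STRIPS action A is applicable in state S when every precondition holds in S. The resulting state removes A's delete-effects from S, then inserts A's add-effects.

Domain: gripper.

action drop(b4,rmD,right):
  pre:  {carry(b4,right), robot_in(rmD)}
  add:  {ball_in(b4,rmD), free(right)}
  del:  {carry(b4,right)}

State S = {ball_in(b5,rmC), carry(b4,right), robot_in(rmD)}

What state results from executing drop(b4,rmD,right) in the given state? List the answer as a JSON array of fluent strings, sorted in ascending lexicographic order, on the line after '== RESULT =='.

Progress:
  pre ⊆ S: {carry(b4,right), robot_in(rmD)} ⊆ S  — applicable
  S \ del = {ball_in(b5,rmC), robot_in(rmD)}
  ∪ add   = {ball_in(b4,rmD), ball_in(b5,rmC), free(right), robot_in(rmD)}

== RESULT ==
["ball_in(b4,rmD)", "ball_in(b5,rmC)", "free(right)", "robot_in(rmD)"]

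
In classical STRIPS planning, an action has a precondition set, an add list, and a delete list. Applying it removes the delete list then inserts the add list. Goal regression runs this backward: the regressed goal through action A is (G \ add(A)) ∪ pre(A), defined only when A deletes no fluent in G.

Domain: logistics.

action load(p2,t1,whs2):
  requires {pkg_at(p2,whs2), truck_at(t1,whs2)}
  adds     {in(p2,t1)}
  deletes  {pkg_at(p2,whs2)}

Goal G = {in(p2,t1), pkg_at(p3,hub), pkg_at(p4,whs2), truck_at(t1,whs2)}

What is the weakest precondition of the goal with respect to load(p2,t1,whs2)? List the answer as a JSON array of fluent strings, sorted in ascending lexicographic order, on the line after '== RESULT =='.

Regress:
  G ∩ del = {}  (empty — regression defined)
  G \ add = {in(p2,t1), pkg_at(p3,hub), pkg_at(p4,whs2), truck_at(t1,whs2)} \ {in(p2,t1)} = {pkg_at(p3,hub), pkg_at(p4,whs2), truck_at(t1,whs2)}
  ∪ pre   = {pkg_at(p3,hub), pkg_at(p4,whs2), truck_at(t1,whs2)} ∪ {pkg_at(p2,whs2), truck_at(t1,whs2)}
          = {pkg_at(p2,whs2), pkg_at(p3,hub), pkg_at(p4,whs2), truck_at(t1,whs2)}

== RESULT ==
["pkg_at(p2,whs2)", "pkg_at(p3,hub)", "pkg_at(p4,whs2)", "truck_at(t1,whs2)"]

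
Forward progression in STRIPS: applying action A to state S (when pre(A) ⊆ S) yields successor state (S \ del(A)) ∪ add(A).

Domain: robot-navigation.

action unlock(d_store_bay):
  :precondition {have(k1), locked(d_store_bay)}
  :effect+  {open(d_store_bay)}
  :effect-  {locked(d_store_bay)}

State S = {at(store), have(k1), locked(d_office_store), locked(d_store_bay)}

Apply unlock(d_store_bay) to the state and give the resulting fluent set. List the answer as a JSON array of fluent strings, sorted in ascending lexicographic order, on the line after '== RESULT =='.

Compute (S \ del) ∪ add:
  pre ⊆ S: {have(k1), locked(d_store_bay)} ⊆ S  — applicable
  S \ del = {at(store), have(k1), locked(d_office_store)}
  ∪ add   = {at(store), have(k1), locked(d_office_store), open(d_store_bay)}

== RESULT ==
["at(store)", "have(k1)", "locked(d_office_store)", "open(d_store_bay)"]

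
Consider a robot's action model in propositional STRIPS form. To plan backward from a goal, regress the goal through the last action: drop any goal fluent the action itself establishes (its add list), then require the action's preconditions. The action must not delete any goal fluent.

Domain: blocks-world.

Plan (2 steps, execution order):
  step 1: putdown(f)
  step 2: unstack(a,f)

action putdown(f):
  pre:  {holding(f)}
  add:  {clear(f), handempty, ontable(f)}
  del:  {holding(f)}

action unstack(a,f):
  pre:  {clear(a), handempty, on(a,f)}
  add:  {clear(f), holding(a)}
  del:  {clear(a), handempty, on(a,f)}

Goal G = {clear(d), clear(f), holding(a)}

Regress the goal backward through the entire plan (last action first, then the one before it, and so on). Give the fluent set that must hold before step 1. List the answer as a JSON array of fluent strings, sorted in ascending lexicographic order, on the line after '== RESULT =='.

Work backward from the goal:
  through step 2 (unstack(a,f)): drop {clear(f), holding(a)}, keep {clear(d)}, require {clear(a), handempty, on(a,f)}
    → {clear(a), clear(d), handempty, on(a,f)}
  through step 1 (putdown(f)): drop {handempty}, keep {clear(a), clear(d), on(a,f)}, require {holding(f)}
    → {clear(a), clear(d), holding(f), on(a,f)}

== RESULT ==
["clear(a)", "clear(d)", "holding(f)", "on(a,f)"]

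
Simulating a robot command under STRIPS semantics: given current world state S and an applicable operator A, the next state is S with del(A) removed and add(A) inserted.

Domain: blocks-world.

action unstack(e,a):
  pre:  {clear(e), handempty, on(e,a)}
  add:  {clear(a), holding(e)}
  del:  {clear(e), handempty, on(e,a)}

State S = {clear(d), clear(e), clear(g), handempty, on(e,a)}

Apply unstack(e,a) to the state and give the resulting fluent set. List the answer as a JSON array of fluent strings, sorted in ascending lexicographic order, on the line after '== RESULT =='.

Progress:
  pre ⊆ S: {clear(e), handempty, on(e,a)} ⊆ S  — applicable
  S \ del = {clear(d), clear(g)}
  ∪ add   = {clear(a), clear(d), clear(g), holding(e)}

== RESULT ==
["clear(a)", "clear(d)", "clear(g)", "holding(e)"]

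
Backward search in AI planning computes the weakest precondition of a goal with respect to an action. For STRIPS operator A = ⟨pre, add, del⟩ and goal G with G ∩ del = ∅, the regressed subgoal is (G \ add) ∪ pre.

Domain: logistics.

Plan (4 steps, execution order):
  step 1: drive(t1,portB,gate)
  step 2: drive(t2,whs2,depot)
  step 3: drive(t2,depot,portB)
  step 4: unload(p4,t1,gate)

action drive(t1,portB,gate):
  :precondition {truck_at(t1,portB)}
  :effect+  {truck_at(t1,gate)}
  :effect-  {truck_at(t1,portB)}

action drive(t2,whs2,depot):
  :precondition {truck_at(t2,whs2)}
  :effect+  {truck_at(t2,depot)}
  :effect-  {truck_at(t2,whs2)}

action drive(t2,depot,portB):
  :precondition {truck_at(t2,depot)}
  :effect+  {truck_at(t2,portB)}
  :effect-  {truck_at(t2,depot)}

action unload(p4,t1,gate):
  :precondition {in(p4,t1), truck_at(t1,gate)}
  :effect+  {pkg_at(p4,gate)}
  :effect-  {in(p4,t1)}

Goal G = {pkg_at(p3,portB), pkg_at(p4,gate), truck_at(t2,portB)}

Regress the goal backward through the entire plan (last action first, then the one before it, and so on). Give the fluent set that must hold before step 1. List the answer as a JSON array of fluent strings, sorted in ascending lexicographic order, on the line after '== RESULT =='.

Work backward from the goal:
  through step 4 (unload(p4,t1,gate)): drop {pkg_at(p4,gate)}, keep {pkg_at(p3,portB), truck_at(t2,portB)}, require {in(p4,t1), truck_at(t1,gate)}
    → {in(p4,t1), pkg_at(p3,portB), truck_at(t1,gate), truck_at(t2,portB)}
  through step 3 (drive(t2,depot,portB)): drop {truck_at(t2,portB)}, keep {in(p4,t1), pkg_at(p3,portB), truck_at(t1,gate)}, require {truck_at(t2,depot)}
    → {in(p4,t1), pkg_at(p3,portB), truck_at(t1,gate), truck_at(t2,depot)}
  through step 2 (drive(t2,whs2,depot)): drop {truck_at(t2,depot)}, keep {in(p4,t1), pkg_at(p3,portB), truck_at(t1,gate)}, require {truck_at(t2,whs2)}
    → {in(p4,t1), pkg_at(p3,portB), truck_at(t1,gate), truck_at(t2,whs2)}
  through step 1 (drive(t1,portB,gate)): drop {truck_at(t1,gate)}, keep {in(p4,t1), pkg_at(p3,portB), truck_at(t2,whs2)}, require {truck_at(t1,portB)}
    → {in(p4,t1), pkg_at(p3,portB), truck_at(t1,portB), truck_at(t2,whs2)}

== RESULT ==
["in(p4,t1)", "pkg_at(p3,portB)", "truck_at(t1,portB)", "truck_at(t2,whs2)"]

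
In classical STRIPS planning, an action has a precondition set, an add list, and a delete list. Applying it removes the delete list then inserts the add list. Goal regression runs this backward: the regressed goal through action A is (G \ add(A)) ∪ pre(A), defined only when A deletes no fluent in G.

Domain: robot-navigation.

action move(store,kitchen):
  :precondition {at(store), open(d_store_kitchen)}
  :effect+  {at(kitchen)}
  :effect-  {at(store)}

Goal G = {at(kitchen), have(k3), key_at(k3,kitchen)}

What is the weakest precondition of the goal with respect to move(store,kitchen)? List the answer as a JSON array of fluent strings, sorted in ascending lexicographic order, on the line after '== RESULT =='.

Compute (G \ add) ∪ pre:
  G ∩ del = {}  (empty — regression defined)
  G \ add = {at(kitchen), have(k3), key_at(k3,kitchen)} \ {at(kitchen)} = {have(k3), key_at(k3,kitchen)}
  ∪ pre   = {have(k3), key_at(k3,kitchen)} ∪ {at(store), open(d_store_kitchen)}
          = {at(store), have(k3), key_at(k3,kitchen), open(d_store_kitchen)}

== RESULT ==
["at(store)", "have(k3)", "key_at(k3,kitchen)", "open(d_store_kitchen)"]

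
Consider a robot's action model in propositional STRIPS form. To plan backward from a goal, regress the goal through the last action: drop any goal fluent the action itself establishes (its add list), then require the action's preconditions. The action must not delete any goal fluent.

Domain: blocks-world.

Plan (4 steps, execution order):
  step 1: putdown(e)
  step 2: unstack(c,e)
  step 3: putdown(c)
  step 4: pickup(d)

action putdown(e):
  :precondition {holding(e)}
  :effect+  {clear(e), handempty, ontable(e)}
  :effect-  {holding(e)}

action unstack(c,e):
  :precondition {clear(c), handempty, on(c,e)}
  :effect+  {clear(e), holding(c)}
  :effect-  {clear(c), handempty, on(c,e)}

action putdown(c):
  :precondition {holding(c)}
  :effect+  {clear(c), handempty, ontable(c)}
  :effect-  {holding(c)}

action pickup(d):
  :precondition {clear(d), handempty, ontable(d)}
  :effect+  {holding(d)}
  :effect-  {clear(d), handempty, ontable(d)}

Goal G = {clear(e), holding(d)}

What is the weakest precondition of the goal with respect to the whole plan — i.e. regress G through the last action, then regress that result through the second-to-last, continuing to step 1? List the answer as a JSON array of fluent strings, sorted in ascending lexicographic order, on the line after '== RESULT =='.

Work backward from the goal:
  through step 4 (pickup(d)): drop {holding(d)}, keep {clear(e)}, require {clear(d), handempty, ontable(d)}
    → {clear(d), clear(e), handempty, ontable(d)}
  through step 3 (putdown(c)): drop {handempty}, keep {clear(d), clear(e), ontable(d)}, require {holding(c)}
    → {clear(d), clear(e), holding(c), ontable(d)}
  through step 2 (unstack(c,e)): drop {clear(e), holding(c)}, keep {clear(d), ontable(d)}, require {clear(c), handempty, on(c,e)}
    → {clear(c), clear(d), handempty, on(c,e), ontable(d)}
  through step 1 (putdown(e)): drop {handempty}, keep {clear(c), clear(d), on(c,e), ontable(d)}, require {holding(e)}
    → {clear(c), clear(d), holding(e), on(c,e), ontable(d)}

== RESULT ==
["clear(c)", "clear(d)", "holding(e)", "on(c,e)", "ontable(d)"]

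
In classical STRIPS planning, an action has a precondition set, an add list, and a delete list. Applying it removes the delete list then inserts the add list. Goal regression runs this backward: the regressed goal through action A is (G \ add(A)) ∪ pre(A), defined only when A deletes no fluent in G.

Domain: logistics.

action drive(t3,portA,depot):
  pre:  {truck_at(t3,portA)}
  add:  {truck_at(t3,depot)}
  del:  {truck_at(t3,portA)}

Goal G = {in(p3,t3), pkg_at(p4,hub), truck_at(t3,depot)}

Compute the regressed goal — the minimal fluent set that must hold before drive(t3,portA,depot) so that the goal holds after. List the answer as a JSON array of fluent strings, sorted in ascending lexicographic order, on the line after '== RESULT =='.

Regress:
  G ∩ del = {}  (empty — regression defined)
  G \ add = {in(p3,t3), pkg_at(p4,hub), truck_at(t3,depot)} \ {truck_at(t3,depot)} = {in(p3,t3), pkg_at(p4,hub)}
  ∪ pre   = {in(p3,t3), pkg_at(p4,hub)} ∪ {truck_at(t3,portA)}
          = {in(p3,t3), pkg_at(p4,hub), truck_at(t3,portA)}

== RESULT ==
["in(p3,t3)", "pkg_at(p4,hub)", "truck_at(t3,portA)"]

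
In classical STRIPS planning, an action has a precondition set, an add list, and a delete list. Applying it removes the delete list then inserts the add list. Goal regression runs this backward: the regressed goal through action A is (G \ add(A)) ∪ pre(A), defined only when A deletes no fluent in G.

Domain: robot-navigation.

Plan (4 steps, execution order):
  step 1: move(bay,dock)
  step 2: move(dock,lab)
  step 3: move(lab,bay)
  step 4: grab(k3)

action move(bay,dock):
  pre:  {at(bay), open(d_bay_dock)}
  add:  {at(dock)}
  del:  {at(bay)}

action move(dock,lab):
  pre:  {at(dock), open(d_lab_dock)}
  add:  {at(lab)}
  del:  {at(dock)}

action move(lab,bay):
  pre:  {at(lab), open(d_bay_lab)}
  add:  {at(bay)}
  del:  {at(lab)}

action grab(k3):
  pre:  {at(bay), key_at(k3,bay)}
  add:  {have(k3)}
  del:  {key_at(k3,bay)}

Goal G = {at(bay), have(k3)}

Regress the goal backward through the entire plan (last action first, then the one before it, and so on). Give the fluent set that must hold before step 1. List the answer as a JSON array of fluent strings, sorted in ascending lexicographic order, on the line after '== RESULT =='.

Regress step by step:
  through step 4 (grab(k3)): drop {have(k3)}, keep {at(bay)}, require {at(bay), key_at(k3,bay)}
    → {at(bay), key_at(k3,bay)}
  through step 3 (move(lab,bay)): drop {at(bay)}, keep {key_at(k3,bay)}, require {at(lab), open(d_bay_lab)}
    → {at(lab), key_at(k3,bay), open(d_bay_lab)}
  through step 2 (move(dock,lab)): drop {at(lab)}, keep {key_at(k3,bay), open(d_bay_lab)}, require {at(dock), open(d_lab_dock)}
    → {at(dock), key_at(k3,bay), open(d_bay_lab), open(d_lab_dock)}
  through step 1 (move(bay,dock)): drop {at(dock)}, keep {key_at(k3,bay), open(d_bay_lab), open(d_lab_dock)}, require {at(bay), open(d_bay_dock)}
    → {at(bay), key_at(k3,bay), open(d_bay_dock), open(d_bay_lab), open(d_lab_dock)}

== RESULT ==
["at(bay)", "key_at(k3,bay)", "open(d_bay_dock)", "open(d_bay_lab)", "open(d_lab_dock)"]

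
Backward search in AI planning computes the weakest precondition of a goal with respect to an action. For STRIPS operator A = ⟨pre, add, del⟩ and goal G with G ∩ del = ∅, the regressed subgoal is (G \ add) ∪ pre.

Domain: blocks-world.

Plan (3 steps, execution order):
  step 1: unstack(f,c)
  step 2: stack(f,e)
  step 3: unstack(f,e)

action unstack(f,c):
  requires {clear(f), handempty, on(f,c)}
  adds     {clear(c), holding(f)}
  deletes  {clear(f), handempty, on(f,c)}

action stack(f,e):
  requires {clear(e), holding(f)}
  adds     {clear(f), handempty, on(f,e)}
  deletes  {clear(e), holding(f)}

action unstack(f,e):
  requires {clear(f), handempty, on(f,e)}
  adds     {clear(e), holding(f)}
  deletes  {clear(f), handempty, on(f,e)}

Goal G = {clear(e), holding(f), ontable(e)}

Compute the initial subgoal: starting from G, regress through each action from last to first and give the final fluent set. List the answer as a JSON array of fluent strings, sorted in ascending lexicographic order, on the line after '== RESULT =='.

Regress step by step:
  through step 3 (unstack(f,e)): drop {clear(e), holding(f)}, keep {ontable(e)}, require {clear(f), handempty, on(f,e)}
    → {clear(f), handempty, on(f,e), ontable(e)}
  through step 2 (stack(f,e)): drop {clear(f), handempty, on(f,e)}, keep {ontable(e)}, require {clear(e), holding(f)}
    → {clear(e), holding(f), ontable(e)}
  through step 1 (unstack(f,c)): drop {holding(f)}, keep {clear(e), ontable(e)}, require {clear(f), handempty, on(f,c)}
    → {clear(e), clear(f), handempty, on(f,c), ontable(e)}

== RESULT ==
["clear(e)", "clear(f)", "handempty", "on(f,c)", "ontable(e)"]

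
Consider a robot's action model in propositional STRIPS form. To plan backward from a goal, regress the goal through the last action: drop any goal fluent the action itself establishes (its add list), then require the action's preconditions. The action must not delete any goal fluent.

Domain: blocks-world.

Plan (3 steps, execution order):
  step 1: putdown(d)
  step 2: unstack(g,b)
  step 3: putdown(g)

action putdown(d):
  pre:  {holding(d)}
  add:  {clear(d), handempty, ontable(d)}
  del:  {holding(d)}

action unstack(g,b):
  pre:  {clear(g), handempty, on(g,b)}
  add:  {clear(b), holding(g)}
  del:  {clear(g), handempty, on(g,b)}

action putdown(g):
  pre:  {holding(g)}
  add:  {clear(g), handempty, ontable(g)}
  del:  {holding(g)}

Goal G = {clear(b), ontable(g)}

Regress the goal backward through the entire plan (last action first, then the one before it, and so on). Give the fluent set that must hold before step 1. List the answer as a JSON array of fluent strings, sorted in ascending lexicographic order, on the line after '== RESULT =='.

Regress step by step:
  through step 3 (putdown(g)): drop {ontable(g)}, keep {clear(b)}, require {holding(g)}
    → {clear(b), holding(g)}
  through step 2 (unstack(g,b)): drop {clear(b), holding(g)}, keep {}, require {clear(g), handempty, on(g,b)}
    → {clear(g), handempty, on(g,b)}
  through step 1 (putdown(d)): drop {handempty}, keep {clear(g), on(g,b)}, require {holding(d)}
    → {clear(g), holding(d), on(g,b)}

== RESULT ==
["clear(g)", "holding(d)", "on(g,b)"]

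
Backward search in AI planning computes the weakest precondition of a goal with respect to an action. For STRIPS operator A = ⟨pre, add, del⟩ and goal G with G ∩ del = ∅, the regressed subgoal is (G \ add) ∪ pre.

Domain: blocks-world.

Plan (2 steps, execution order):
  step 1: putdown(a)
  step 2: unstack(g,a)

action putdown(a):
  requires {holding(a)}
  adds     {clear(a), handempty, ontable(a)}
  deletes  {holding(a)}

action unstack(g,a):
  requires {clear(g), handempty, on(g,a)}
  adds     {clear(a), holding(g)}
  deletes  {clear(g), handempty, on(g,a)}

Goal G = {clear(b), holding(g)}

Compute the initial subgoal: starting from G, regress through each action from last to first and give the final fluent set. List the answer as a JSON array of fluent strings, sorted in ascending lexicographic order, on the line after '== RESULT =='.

Regress step by step:
  through step 2 (unstack(g,a)): drop {holding(g)}, keep {clear(b)}, require {clear(g), handempty, on(g,a)}
    → {clear(b), clear(g), handempty, on(g,a)}
  through step 1 (putdown(a)): drop {handempty}, keep {clear(b), clear(g), on(g,a)}, require {holding(a)}
    → {clear(b), clear(g), holding(a), on(g,a)}

== RESULT ==
["clear(b)", "clear(g)", "holding(a)", "on(g,a)"]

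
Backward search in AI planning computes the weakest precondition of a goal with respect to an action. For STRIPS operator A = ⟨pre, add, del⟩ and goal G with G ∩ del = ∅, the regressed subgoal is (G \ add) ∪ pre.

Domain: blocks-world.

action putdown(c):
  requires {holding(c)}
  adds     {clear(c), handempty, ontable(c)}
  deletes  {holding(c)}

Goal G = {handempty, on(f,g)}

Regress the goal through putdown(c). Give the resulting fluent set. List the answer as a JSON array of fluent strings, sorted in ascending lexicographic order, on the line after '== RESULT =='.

Regress:
  G ∩ del = {}  (empty — regression defined)
  G \ add = {handempty, on(f,g)} \ {clear(c), handempty, ontable(c)} = {on(f,g)}
  ∪ pre   = {on(f,g)} ∪ {holding(c)}
          = {holding(c), on(f,g)}

== RESULT ==
["holding(c)", "on(f,g)"]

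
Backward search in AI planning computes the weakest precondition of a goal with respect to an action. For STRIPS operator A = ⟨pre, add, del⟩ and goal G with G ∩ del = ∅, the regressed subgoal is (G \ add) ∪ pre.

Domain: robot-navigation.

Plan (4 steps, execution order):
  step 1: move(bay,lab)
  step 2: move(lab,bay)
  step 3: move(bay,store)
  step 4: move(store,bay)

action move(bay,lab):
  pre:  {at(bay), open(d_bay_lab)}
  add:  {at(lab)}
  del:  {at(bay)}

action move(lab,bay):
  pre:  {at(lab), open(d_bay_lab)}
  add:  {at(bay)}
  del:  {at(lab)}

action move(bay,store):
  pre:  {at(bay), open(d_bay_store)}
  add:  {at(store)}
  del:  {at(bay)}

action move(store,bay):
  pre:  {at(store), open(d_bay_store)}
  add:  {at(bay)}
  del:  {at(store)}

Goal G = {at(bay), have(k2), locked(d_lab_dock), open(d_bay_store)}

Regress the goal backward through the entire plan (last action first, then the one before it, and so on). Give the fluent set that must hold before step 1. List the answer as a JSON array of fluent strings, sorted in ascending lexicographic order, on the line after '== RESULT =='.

Work backward from the goal:
  through step 4 (move(store,bay)): drop {at(bay)}, keep {have(k2), locked(d_lab_dock), open(d_bay_store)}, require {at(store), open(d_bay_store)}
    → {at(store), have(k2), locked(d_lab_dock), open(d_bay_store)}
  through step 3 (move(bay,store)): drop {at(store)}, keep {have(k2), locked(d_lab_dock), open(d_bay_store)}, require {at(bay), open(d_bay_store)}
    → {at(bay), have(k2), locked(d_lab_dock), open(d_bay_store)}
  through step 2 (move(lab,bay)): drop {at(bay)}, keep {have(k2), locked(d_lab_dock), open(d_bay_store)}, require {at(lab), open(d_bay_lab)}
    → {at(lab), have(k2), locked(d_lab_dock), open(d_bay_lab), open(d_bay_store)}
  through step 1 (move(bay,lab)): drop {at(lab)}, keep {have(k2), locked(d_lab_dock), open(d_bay_lab), open(d_bay_store)}, require {at(bay), open(d_bay_lab)}
    → {at(bay), have(k2), locked(d_lab_dock), open(d_bay_lab), open(d_bay_store)}

== RESULT ==
["at(bay)", "have(k2)", "locked(d_lab_dock)", "open(d_bay_lab)", "open(d_bay_store)"]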